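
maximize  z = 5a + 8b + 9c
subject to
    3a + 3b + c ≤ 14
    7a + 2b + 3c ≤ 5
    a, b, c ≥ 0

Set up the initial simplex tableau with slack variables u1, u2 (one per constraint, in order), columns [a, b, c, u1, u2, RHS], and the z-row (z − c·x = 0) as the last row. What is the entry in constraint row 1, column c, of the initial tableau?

1

Constraint 1 has coefficient 1 on c.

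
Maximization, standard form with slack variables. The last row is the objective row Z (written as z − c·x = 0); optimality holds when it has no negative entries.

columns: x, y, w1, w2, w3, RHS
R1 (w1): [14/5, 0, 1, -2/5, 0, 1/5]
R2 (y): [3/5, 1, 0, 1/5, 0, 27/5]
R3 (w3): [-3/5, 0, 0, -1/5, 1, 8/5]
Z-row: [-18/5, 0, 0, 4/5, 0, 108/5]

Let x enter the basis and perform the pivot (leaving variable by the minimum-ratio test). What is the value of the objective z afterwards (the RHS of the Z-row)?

153/7

Ratio test on column x — row 1: (1/5)/(14/5) = 1/14; row 2: (27/5)/(3/5) = 9; row 3: entry -3/5 ≤ 0. Minimum is 1/14 at row 1 (w1 leaves); pivot element 14/5.
Pivot on row 1; the Z-row RHS becomes 108/5 − (-18/5)·(1/14) = 153/7.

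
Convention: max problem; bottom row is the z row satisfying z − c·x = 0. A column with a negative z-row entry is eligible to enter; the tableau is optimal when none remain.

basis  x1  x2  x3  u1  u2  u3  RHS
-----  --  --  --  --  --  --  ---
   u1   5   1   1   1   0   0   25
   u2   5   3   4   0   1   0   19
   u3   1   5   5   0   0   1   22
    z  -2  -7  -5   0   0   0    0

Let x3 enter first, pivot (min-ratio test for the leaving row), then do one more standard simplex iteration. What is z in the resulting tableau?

154/5

Ratio test on column x3 — row 1: 25/1 = 25; row 2: 19/4 = 19/4; row 3: 22/5 = 22/5. Minimum is 22/5 at row 3 (u3 leaves); pivot element 5.
Pivot on row 3; the z-row RHS becomes 0 − (-5)·(22/5) = 22.
Next entering variable (most negative z-row entry -2): x2.
Ratio test on column x2 — row 1: entry 0 ≤ 0; row 2: entry -1 ≤ 0; row 3: (22/5)/1 = 22/5. Minimum is 22/5 at row 3 (x3 leaves); pivot element 1.
After the second pivot the z-row RHS is 22 − (-2)·(22/5) = 154/5.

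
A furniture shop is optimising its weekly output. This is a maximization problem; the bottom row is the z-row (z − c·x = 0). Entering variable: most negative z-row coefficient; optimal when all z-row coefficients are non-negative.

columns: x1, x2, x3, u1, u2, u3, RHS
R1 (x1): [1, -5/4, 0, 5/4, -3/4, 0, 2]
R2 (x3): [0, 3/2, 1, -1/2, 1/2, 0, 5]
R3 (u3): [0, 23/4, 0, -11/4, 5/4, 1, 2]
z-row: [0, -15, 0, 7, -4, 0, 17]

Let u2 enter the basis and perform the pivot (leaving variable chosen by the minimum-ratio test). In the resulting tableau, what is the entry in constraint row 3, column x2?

23/5

Ratio test on column u2 — row 1: entry -3/4 ≤ 0; row 2: 5/(1/2) = 10; row 3: 2/(5/4) = 8/5. Minimum is 8/5 at row 3 (u3 leaves); pivot element 5/4.
Divide row 3 by 5/4; eliminate column u2 from the other rows.
In the new row 3, the x2 entry is the old entry divided by the pivot: (23/4)/(5/4) = 23/5.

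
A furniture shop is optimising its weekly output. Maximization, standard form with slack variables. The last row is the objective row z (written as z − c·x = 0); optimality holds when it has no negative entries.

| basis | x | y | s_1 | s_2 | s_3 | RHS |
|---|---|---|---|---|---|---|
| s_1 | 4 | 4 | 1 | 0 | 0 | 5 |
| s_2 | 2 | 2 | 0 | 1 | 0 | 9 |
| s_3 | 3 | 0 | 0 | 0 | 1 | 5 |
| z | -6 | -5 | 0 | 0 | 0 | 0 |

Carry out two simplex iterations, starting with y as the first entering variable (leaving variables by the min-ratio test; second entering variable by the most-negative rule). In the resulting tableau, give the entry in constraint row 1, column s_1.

1/4

Ratio test on column y — row 1: 5/4 = 5/4; row 2: 9/2 = 9/2; row 3: entry 0 ≤ 0. Minimum is 5/4 at row 1 (s_1 leaves); pivot element 4.
Divide row 1 by 4; eliminate column y from the other rows.
Second iteration: most negative z-row entry is -1 in column x, so x enters.
Ratio test on column x — row 1: (5/4)/1 = 5/4; row 2: entry 0 ≤ 0; row 3: 5/3 = 5/3. Minimum is 5/4 at row 1 (y leaves); pivot element 1.
Divide row 1 by 1; eliminate column x from the other rows.
After both pivots, the entry at constraint row 1, column s_1 is 1/4.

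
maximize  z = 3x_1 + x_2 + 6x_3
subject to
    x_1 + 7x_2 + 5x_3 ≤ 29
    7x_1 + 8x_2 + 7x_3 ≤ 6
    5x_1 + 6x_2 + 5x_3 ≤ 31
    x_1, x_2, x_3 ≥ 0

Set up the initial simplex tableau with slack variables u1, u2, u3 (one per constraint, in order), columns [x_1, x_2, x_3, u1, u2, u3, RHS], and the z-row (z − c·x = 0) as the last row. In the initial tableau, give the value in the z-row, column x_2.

-1

The z-row carries the negated objective coefficients: the x_2 entry is -1.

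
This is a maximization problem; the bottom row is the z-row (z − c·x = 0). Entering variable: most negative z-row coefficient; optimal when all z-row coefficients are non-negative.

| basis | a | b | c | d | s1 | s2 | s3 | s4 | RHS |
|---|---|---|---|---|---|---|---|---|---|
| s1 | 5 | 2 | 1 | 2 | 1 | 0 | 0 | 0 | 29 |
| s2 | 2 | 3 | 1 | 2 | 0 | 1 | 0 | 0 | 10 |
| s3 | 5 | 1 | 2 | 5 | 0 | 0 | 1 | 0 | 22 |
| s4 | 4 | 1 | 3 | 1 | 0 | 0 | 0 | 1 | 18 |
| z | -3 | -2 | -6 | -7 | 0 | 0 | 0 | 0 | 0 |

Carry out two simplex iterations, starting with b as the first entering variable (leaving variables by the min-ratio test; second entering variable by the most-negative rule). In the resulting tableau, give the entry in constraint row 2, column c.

Ratio test on column b — row 1: 29/2 = 29/2; row 2: 10/3 = 10/3; row 3: 22/1 = 22; row 4: 18/1 = 18. Minimum is 10/3 at row 2 (s2 leaves); pivot element 3.
Divide row 2 by 3; eliminate column b from the other rows.
Second iteration: most negative z-row entry is -17/3 in column d, so d enters.
Ratio test on column d — row 1: (67/3)/(2/3) = 67/2; row 2: (10/3)/(2/3) = 5; row 3: (56/3)/(13/3) = 56/13; row 4: (44/3)/(1/3) = 44. Minimum is 56/13 at row 3 (s3 leaves); pivot element 13/3.
Divide row 3 by 13/3; eliminate column d from the other rows.
After both pivots, the entry at constraint row 2, column c is 1/13.

1/13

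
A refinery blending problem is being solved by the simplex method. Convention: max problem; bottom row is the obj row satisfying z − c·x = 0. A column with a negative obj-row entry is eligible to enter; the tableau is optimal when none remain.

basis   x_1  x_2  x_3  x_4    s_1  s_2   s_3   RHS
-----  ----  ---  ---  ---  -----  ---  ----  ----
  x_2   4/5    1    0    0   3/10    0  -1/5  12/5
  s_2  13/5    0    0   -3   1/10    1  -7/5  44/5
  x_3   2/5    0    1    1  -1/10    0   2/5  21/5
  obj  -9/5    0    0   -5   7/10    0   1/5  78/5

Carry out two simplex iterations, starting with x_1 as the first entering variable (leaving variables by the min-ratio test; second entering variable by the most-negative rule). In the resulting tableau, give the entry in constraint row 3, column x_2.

Ratio test on column x_1 — row 1: (12/5)/(4/5) = 3; row 2: (44/5)/(13/5) = 44/13; row 3: (21/5)/(2/5) = 21/2. Minimum is 3 at row 1 (x_2 leaves); pivot element 4/5.
Divide row 1 by 4/5; eliminate column x_1 from the other rows.
Second iteration: most negative obj-row entry is -5 in column x_4, so x_4 enters.
Ratio test on column x_4 — row 1: entry 0 ≤ 0; row 2: entry -3 ≤ 0; row 3: 3/1 = 3. Minimum is 3 at row 3 (x_3 leaves); pivot element 1.
Divide row 3 by 1; eliminate column x_4 from the other rows.
After both pivots, the entry at constraint row 3, column x_2 is -1/2.

-1/2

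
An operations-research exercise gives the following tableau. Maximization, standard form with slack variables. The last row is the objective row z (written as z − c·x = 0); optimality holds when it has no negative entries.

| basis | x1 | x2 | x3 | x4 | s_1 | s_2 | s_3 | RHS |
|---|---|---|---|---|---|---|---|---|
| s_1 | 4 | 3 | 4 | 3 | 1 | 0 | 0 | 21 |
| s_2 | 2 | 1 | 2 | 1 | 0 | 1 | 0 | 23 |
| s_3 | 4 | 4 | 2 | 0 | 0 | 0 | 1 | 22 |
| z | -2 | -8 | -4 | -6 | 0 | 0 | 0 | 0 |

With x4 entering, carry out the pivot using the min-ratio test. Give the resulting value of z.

42

Ratio test on column x4 — row 1: 21/3 = 7; row 2: 23/1 = 23; row 3: entry 0 ≤ 0. Minimum is 7 at row 1 (s_1 leaves); pivot element 3.
Pivot on row 1; the z-row RHS becomes 0 − (-6)·7 = 42.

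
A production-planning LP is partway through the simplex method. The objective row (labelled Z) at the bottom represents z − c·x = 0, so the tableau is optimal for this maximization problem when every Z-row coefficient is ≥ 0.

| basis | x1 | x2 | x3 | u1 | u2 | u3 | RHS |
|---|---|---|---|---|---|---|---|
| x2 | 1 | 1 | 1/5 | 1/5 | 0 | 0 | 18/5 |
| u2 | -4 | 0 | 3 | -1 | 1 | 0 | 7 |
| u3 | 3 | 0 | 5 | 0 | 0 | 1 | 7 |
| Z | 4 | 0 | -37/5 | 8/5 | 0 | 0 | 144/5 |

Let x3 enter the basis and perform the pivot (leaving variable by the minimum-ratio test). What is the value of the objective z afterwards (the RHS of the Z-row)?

Ratio test on column x3 — row 1: (18/5)/(1/5) = 18; row 2: 7/3 = 7/3; row 3: 7/5 = 7/5. Minimum is 7/5 at row 3 (u3 leaves); pivot element 5.
Pivot on row 3; the Z-row RHS becomes 144/5 − (-37/5)·(7/5) = 979/25.

979/25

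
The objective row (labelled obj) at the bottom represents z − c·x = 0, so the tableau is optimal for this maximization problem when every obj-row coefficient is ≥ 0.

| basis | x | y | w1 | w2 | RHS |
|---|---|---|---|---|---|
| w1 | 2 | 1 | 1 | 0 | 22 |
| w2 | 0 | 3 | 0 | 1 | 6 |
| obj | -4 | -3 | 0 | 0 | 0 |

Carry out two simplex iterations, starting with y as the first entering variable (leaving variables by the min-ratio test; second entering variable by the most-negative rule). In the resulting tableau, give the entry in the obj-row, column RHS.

Ratio test on column y — row 1: 22/1 = 22; row 2: 6/3 = 2. Minimum is 2 at row 2 (w2 leaves); pivot element 3.
Divide row 2 by 3; eliminate column y from the other rows.
Second iteration: most negative obj-row entry is -4 in column x, so x enters.
Ratio test on column x — row 1: 20/2 = 10; row 2: entry 0 ≤ 0. Minimum is 10 at row 1 (w1 leaves); pivot element 2.
Divide row 1 by 2; eliminate column x from the other rows.
After both pivots, the entry at the obj-row, column RHS is 46.

46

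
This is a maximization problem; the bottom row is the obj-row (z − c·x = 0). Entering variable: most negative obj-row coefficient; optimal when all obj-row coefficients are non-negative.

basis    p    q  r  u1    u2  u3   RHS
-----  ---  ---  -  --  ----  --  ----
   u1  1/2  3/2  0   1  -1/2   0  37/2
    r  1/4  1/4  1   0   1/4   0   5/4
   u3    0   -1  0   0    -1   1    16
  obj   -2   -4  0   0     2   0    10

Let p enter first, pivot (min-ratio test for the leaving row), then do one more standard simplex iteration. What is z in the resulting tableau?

30

Ratio test on column p — row 1: (37/2)/(1/2) = 37; row 2: (5/4)/(1/4) = 5; row 3: entry 0 ≤ 0. Minimum is 5 at row 2 (r leaves); pivot element 1/4.
Pivot on row 2; the obj-row RHS becomes 10 − (-2)·5 = 20.
Next entering variable (most negative obj-row entry -2): q.
Ratio test on column q — row 1: 16/1 = 16; row 2: 5/1 = 5; row 3: entry -1 ≤ 0. Minimum is 5 at row 2 (p leaves); pivot element 1.
After the second pivot the obj-row RHS is 20 − (-2)·5 = 30.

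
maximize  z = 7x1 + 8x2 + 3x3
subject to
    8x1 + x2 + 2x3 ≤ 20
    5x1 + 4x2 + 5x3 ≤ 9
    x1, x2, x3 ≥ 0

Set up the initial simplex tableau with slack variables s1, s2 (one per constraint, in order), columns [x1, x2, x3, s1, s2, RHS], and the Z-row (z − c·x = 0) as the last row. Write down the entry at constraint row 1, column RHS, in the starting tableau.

The RHS of constraint 1 is b_1 = 20.

20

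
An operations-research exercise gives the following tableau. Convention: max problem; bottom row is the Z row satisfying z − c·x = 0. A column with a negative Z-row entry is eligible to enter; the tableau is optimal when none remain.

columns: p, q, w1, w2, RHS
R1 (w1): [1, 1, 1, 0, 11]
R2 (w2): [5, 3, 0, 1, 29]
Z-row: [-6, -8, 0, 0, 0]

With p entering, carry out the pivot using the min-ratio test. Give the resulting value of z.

Ratio test on column p — row 1: 11/1 = 11; row 2: 29/5 = 29/5. Minimum is 29/5 at row 2 (w2 leaves); pivot element 5.
Pivot on row 2; the Z-row RHS becomes 0 − (-6)·(29/5) = 174/5.

174/5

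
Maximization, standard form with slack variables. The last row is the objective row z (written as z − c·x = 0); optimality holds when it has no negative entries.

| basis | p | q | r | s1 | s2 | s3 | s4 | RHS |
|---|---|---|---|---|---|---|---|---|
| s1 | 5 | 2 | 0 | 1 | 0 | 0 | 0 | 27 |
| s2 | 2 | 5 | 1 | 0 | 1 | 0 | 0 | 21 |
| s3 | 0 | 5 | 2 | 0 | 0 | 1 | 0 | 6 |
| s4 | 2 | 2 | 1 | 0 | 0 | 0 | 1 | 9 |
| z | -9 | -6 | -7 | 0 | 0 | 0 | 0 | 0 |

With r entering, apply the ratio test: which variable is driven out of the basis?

Column r entries and ratios — s1: 0 ≤ 0, skip; s2: 21/1 = 21; s3: 6/2 = 3; s4: 9/1 = 9.
Smallest ratio is 3 in the row of s3, so s3 leaves.

s3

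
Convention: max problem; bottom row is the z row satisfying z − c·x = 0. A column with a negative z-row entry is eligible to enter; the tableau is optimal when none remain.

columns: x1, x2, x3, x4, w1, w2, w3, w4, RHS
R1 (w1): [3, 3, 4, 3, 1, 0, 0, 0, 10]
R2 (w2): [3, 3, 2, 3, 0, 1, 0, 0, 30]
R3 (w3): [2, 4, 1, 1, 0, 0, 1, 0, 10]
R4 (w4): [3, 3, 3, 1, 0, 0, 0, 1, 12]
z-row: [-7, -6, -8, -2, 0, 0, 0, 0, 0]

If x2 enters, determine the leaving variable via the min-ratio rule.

w3

Column x2 entries and ratios — w1: 10/3 = 10/3; w2: 30/3 = 10; w3: 10/4 = 5/2; w4: 12/3 = 4.
Smallest ratio is 5/2 in the row of w3, so w3 leaves.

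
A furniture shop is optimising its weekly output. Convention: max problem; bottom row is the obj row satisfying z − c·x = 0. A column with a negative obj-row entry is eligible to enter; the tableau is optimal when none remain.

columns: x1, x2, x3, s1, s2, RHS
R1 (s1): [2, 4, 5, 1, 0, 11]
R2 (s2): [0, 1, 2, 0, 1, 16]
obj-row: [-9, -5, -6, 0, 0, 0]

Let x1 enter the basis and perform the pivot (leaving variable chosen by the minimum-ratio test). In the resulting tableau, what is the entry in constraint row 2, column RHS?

Ratio test on column x1 — row 1: 11/2 = 11/2; row 2: entry 0 ≤ 0. Minimum is 11/2 at row 1 (s1 leaves); pivot element 2.
Divide row 1 by 2; eliminate column x1 from the other rows.
Row 2 update in column RHS: 16 − 0·(11/2) = 16.

16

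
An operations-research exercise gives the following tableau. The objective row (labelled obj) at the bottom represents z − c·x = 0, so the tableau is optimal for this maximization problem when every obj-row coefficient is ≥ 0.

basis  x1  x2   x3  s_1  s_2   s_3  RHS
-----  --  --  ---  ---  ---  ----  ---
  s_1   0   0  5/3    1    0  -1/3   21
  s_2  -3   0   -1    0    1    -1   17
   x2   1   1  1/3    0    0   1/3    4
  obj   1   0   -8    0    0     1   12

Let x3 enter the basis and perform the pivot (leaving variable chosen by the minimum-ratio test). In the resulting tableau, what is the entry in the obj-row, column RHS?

108

Ratio test on column x3 — row 1: 21/(5/3) = 63/5; row 2: entry -1 ≤ 0; row 3: 4/(1/3) = 12. Minimum is 12 at row 3 (x2 leaves); pivot element 1/3.
Divide row 3 by 1/3; eliminate column x3 from the other rows.
obj-row update in column RHS: 12 − (-8)·12 = 108.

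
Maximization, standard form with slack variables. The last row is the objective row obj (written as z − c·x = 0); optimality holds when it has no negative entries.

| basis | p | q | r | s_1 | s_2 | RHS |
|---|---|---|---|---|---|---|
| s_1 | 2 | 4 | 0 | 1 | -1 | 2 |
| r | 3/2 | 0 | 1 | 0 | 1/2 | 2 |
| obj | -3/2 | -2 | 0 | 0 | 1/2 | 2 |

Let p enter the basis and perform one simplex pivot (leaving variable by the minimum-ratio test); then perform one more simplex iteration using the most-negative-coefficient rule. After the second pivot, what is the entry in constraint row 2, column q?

-12/5

Ratio test on column p — row 1: 2/2 = 1; row 2: 2/(3/2) = 4/3. Minimum is 1 at row 1 (s_1 leaves); pivot element 2.
Divide row 1 by 2; eliminate column p from the other rows.
Second iteration: most negative obj-row entry is -1/4 in column s_2, so s_2 enters.
Ratio test on column s_2 — row 1: entry -1/2 ≤ 0; row 2: (1/2)/(5/4) = 2/5. Minimum is 2/5 at row 2 (r leaves); pivot element 5/4.
Divide row 2 by 5/4; eliminate column s_2 from the other rows.
After both pivots, the entry at constraint row 2, column q is -12/5.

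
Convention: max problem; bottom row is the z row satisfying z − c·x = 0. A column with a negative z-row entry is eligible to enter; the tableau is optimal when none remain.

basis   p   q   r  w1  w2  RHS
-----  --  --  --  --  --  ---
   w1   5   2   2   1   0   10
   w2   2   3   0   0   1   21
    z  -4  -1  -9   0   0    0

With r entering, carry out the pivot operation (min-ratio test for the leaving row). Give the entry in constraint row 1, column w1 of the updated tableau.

Ratio test on column r — row 1: 10/2 = 5; row 2: entry 0 ≤ 0. Minimum is 5 at row 1 (w1 leaves); pivot element 2.
Divide row 1 by 2; eliminate column r from the other rows.
In the new row 1, the w1 entry is the old entry divided by the pivot: 1/2 = 1/2.

1/2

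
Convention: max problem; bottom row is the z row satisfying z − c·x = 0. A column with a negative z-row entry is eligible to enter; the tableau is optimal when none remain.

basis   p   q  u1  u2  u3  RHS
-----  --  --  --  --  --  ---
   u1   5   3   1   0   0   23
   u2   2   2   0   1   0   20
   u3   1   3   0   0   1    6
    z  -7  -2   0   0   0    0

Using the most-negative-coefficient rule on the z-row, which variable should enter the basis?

p

Negative z-row entries: p: -7, q: -2.
The most negative is -7 in column p, so p enters.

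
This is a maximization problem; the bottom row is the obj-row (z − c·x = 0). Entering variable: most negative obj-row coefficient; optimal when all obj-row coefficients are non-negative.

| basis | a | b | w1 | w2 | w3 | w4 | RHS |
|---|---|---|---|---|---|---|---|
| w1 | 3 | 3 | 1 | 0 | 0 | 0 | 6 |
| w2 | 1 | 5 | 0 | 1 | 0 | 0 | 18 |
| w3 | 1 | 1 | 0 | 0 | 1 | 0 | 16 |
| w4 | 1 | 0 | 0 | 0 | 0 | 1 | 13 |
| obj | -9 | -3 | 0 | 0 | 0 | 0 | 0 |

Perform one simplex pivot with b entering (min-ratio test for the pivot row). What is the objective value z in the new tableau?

6

Ratio test on column b — row 1: 6/3 = 2; row 2: 18/5 = 18/5; row 3: 16/1 = 16; row 4: entry 0 ≤ 0. Minimum is 2 at row 1 (w1 leaves); pivot element 3.
Pivot on row 1; the obj-row RHS becomes 0 − (-3)·2 = 6.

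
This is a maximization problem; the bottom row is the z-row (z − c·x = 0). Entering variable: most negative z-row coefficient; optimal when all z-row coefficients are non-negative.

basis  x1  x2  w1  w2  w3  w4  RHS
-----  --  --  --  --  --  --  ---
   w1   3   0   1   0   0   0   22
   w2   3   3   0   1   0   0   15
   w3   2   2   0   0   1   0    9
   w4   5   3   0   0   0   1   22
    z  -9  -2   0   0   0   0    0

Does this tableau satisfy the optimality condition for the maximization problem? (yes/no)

no

The z-row has a negative entry -9 in column x1, so it is not optimal.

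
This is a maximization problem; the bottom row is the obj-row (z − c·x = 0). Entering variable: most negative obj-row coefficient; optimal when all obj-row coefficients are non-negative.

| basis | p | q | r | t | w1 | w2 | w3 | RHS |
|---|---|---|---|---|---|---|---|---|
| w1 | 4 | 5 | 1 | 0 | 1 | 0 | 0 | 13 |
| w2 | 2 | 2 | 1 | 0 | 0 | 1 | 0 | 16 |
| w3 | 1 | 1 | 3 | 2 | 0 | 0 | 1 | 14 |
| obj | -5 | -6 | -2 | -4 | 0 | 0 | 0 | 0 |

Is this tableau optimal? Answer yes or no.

no

The obj-row has a negative entry -6 in column q, so it is not optimal.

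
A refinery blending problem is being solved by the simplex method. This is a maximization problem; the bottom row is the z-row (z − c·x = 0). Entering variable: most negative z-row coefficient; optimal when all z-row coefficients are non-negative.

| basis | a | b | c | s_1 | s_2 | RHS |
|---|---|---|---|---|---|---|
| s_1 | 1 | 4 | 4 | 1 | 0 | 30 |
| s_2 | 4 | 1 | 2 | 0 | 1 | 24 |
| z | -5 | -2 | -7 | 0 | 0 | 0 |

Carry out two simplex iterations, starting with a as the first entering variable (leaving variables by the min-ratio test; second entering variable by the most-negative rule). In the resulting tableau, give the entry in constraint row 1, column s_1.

2/7

Ratio test on column a — row 1: 30/1 = 30; row 2: 24/4 = 6. Minimum is 6 at row 2 (s_2 leaves); pivot element 4.
Divide row 2 by 4; eliminate column a from the other rows.
Second iteration: most negative z-row entry is -9/2 in column c, so c enters.
Ratio test on column c — row 1: 24/(7/2) = 48/7; row 2: 6/(1/2) = 12. Minimum is 48/7 at row 1 (s_1 leaves); pivot element 7/2.
Divide row 1 by 7/2; eliminate column c from the other rows.
After both pivots, the entry at constraint row 1, column s_1 is 2/7.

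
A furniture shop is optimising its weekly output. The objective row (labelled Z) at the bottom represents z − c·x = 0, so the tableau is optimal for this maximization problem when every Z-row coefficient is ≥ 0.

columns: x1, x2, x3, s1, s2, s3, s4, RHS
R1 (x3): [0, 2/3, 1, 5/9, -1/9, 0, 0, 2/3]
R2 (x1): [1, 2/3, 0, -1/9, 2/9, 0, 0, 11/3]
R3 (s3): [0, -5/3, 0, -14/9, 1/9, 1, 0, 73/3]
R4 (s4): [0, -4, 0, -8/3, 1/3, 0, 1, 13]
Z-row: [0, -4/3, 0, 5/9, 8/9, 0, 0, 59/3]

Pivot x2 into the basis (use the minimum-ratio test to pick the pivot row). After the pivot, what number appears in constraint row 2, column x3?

Ratio test on column x2 — row 1: (2/3)/(2/3) = 1; row 2: (11/3)/(2/3) = 11/2; row 3: entry -5/3 ≤ 0; row 4: entry -4 ≤ 0. Minimum is 1 at row 1 (x3 leaves); pivot element 2/3.
Divide row 1 by 2/3; eliminate column x2 from the other rows.
Row 2 update in column x3: 0 − (2/3)·(3/2) = -1.

-1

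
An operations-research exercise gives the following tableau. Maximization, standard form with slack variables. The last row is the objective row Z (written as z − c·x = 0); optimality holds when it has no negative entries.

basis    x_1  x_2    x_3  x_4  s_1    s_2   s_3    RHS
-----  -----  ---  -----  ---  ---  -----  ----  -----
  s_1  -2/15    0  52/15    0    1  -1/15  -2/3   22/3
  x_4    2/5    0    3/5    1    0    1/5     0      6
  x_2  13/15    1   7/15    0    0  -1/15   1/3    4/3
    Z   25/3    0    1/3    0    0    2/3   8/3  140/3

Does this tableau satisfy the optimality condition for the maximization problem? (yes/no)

Every Z-row coefficient is ≥ 0, so the tableau is optimal.

yes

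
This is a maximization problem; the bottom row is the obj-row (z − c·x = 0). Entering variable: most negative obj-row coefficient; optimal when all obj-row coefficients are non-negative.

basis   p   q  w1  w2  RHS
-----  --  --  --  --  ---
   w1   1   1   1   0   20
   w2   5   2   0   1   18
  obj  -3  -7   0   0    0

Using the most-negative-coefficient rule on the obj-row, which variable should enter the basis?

Negative obj-row entries: p: -3, q: -7.
The most negative is -7 in column q, so q enters.

q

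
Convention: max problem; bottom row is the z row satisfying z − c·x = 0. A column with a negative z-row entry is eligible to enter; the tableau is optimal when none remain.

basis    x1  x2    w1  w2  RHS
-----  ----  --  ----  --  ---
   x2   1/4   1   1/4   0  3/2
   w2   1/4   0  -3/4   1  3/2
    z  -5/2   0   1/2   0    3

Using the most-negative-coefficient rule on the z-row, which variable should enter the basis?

Negative z-row entries: x1: -5/2.
The most negative is -5/2 in column x1, so x1 enters.

x1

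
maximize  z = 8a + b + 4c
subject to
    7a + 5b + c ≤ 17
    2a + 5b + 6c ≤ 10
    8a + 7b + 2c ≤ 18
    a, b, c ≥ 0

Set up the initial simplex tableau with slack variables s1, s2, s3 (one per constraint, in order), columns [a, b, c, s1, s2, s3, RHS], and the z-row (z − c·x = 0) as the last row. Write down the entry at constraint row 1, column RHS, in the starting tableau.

17

The RHS of constraint 1 is b_1 = 17.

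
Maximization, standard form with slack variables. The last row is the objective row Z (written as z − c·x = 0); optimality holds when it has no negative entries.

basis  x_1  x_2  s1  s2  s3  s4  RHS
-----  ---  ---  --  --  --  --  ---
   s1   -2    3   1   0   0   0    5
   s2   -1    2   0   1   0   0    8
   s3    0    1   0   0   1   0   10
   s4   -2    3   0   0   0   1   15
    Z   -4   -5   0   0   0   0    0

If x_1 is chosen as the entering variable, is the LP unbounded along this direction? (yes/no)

Every constraint-row entry in column x_1 is ≤ 0, so increasing x_1 is unbounded.

yes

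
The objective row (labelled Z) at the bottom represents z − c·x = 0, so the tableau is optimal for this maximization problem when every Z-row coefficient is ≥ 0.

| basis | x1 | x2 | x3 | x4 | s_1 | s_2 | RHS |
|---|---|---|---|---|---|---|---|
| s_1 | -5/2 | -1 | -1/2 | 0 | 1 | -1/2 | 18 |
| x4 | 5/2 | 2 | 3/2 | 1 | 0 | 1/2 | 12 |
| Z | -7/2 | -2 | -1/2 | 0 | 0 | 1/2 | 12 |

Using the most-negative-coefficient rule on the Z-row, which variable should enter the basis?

Negative Z-row entries: x1: -7/2, x2: -2, x3: -1/2.
The most negative is -7/2 in column x1, so x1 enters.

x1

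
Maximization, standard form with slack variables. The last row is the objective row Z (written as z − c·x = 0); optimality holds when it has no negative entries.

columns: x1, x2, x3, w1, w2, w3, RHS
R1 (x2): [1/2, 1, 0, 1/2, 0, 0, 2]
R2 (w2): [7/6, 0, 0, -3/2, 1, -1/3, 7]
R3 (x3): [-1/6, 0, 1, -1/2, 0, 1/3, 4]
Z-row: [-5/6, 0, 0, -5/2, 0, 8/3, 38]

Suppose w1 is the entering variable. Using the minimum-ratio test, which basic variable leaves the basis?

x2

Column w1 entries and ratios — x2: 2/(1/2) = 4; w2: -3/2 ≤ 0, skip; x3: -1/2 ≤ 0, skip.
Smallest ratio is 4 in the row of x2, so x2 leaves.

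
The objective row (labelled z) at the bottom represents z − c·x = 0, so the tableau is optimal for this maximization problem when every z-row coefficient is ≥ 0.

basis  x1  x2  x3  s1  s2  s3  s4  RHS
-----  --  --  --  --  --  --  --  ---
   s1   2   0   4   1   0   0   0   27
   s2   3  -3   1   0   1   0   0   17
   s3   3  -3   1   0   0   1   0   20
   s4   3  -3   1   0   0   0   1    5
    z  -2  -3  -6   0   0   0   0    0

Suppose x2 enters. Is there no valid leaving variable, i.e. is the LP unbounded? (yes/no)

Every constraint-row entry in column x2 is ≤ 0, so increasing x2 is unbounded.

yes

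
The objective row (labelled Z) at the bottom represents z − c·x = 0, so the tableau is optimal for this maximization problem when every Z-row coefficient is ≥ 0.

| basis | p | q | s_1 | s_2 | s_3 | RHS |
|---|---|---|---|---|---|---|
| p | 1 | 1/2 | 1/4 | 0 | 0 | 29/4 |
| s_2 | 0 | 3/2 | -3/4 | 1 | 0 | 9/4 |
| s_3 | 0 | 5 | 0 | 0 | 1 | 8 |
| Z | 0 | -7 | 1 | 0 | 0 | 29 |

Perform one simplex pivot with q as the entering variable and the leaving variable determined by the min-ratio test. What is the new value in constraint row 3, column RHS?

1/2

Ratio test on column q — row 1: (29/4)/(1/2) = 29/2; row 2: (9/4)/(3/2) = 3/2; row 3: 8/5 = 8/5. Minimum is 3/2 at row 2 (s_2 leaves); pivot element 3/2.
Divide row 2 by 3/2; eliminate column q from the other rows.
Row 3 update in column RHS: 8 − 5·(3/2) = 1/2.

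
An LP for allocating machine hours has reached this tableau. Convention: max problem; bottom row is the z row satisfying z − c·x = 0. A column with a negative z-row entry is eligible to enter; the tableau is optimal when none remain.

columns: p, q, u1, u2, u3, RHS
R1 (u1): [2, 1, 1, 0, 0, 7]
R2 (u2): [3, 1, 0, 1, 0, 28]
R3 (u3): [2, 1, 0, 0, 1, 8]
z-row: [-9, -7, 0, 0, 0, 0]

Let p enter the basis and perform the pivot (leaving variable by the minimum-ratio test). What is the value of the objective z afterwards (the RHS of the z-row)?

Ratio test on column p — row 1: 7/2 = 7/2; row 2: 28/3 = 28/3; row 3: 8/2 = 4. Minimum is 7/2 at row 1 (u1 leaves); pivot element 2.
Pivot on row 1; the z-row RHS becomes 0 − (-9)·(7/2) = 63/2.

63/2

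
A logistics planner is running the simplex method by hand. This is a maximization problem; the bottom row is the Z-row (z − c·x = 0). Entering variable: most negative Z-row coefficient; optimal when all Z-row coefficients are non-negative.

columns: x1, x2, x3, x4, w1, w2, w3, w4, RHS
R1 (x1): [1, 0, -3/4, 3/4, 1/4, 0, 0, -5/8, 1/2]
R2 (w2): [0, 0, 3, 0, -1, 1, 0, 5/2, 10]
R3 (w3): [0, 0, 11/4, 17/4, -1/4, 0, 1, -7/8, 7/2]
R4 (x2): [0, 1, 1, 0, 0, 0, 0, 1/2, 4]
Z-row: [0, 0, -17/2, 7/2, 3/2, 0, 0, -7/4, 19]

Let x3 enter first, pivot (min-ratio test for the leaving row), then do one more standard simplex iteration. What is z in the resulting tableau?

Ratio test on column x3 — row 1: entry -3/4 ≤ 0; row 2: 10/3 = 10/3; row 3: (7/2)/(11/4) = 14/11; row 4: 4/1 = 4. Minimum is 14/11 at row 3 (w3 leaves); pivot element 11/4.
Pivot on row 3; the Z-row RHS becomes 19 − (-17/2)·(14/11) = 328/11.
Next entering variable (most negative Z-row entry -49/11): w4.
Ratio test on column w4 — row 1: entry -19/22 ≤ 0; row 2: (68/11)/(38/11) = 34/19; row 3: entry -7/22 ≤ 0; row 4: (30/11)/(9/11) = 10/3. Minimum is 34/19 at row 2 (w2 leaves); pivot element 38/11.
After the second pivot the Z-row RHS is 328/11 − (-49/11)·(34/19) = 718/19.

718/19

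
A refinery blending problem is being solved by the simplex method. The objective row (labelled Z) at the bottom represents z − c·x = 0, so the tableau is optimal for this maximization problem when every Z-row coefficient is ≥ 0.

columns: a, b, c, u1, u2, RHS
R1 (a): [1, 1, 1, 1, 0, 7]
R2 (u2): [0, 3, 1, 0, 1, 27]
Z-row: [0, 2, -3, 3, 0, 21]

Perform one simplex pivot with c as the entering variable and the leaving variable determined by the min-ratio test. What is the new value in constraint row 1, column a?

Ratio test on column c — row 1: 7/1 = 7; row 2: 27/1 = 27. Minimum is 7 at row 1 (a leaves); pivot element 1.
Divide row 1 by 1; eliminate column c from the other rows.
In the new row 1, the a entry is the old entry divided by the pivot: 1/1 = 1.

1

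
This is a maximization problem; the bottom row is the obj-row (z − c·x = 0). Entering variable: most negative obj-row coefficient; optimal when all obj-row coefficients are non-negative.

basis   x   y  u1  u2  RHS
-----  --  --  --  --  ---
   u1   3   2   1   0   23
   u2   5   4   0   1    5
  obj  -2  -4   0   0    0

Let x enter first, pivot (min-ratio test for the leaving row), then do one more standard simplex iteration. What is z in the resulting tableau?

5

Ratio test on column x — row 1: 23/3 = 23/3; row 2: 5/5 = 1. Minimum is 1 at row 2 (u2 leaves); pivot element 5.
Pivot on row 2; the obj-row RHS becomes 0 − (-2)·1 = 2.
Next entering variable (most negative obj-row entry -12/5): y.
Ratio test on column y — row 1: entry -2/5 ≤ 0; row 2: 1/(4/5) = 5/4. Minimum is 5/4 at row 2 (x leaves); pivot element 4/5.
After the second pivot the obj-row RHS is 2 − (-12/5)·(5/4) = 5.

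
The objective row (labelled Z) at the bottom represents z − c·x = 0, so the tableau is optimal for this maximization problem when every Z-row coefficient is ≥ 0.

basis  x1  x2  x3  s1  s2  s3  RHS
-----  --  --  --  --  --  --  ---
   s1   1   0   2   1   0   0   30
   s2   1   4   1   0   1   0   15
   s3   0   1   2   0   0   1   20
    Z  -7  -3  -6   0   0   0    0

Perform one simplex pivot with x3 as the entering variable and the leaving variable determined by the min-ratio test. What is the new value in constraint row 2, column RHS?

Ratio test on column x3 — row 1: 30/2 = 15; row 2: 15/1 = 15; row 3: 20/2 = 10. Minimum is 10 at row 3 (s3 leaves); pivot element 2.
Divide row 3 by 2; eliminate column x3 from the other rows.
Row 2 update in column RHS: 15 − 1·10 = 5.

5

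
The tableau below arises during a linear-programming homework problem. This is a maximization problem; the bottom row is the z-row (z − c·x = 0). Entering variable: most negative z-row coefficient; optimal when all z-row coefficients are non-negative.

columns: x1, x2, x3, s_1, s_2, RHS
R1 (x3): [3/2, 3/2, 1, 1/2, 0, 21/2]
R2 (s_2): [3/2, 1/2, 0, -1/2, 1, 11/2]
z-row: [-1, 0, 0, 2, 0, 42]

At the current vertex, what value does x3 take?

x3 is basic (row 1); its value is the RHS of that row, 21/2.

21/2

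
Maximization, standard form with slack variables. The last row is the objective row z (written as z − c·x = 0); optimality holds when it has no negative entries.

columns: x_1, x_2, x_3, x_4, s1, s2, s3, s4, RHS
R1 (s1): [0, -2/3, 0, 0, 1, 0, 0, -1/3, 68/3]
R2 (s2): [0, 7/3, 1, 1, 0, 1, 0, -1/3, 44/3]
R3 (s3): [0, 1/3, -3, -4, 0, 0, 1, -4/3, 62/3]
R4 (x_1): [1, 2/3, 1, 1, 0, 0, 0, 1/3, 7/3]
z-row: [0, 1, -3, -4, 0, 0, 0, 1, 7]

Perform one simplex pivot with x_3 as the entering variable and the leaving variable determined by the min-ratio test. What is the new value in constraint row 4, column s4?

Ratio test on column x_3 — row 1: entry 0 ≤ 0; row 2: (44/3)/1 = 44/3; row 3: entry -3 ≤ 0; row 4: (7/3)/1 = 7/3. Minimum is 7/3 at row 4 (x_1 leaves); pivot element 1.
Divide row 4 by 1; eliminate column x_3 from the other rows.
In the new row 4, the s4 entry is the old entry divided by the pivot: (1/3)/1 = 1/3.

1/3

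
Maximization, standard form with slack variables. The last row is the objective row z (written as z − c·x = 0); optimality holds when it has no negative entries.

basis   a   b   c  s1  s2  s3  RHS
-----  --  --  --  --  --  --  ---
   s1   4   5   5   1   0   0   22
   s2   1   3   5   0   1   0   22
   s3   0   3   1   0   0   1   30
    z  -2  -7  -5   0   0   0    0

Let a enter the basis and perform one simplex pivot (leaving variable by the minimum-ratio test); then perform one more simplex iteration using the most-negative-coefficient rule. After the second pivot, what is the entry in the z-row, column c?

Ratio test on column a — row 1: 22/4 = 11/2; row 2: 22/1 = 22; row 3: entry 0 ≤ 0. Minimum is 11/2 at row 1 (s1 leaves); pivot element 4.
Divide row 1 by 4; eliminate column a from the other rows.
Second iteration: most negative z-row entry is -9/2 in column b, so b enters.
Ratio test on column b — row 1: (11/2)/(5/4) = 22/5; row 2: (33/2)/(7/4) = 66/7; row 3: 30/3 = 10. Minimum is 22/5 at row 1 (a leaves); pivot element 5/4.
Divide row 1 by 5/4; eliminate column b from the other rows.
After both pivots, the entry at the z-row, column c is 2.

2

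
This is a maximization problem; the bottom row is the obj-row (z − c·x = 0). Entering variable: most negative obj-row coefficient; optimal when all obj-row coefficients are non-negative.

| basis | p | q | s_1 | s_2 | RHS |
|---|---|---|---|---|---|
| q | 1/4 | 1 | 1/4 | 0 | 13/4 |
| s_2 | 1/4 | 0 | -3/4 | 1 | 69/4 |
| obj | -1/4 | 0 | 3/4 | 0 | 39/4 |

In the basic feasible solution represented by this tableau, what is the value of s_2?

s_2 is basic (row 2); its value is the RHS of that row, 69/4.

69/4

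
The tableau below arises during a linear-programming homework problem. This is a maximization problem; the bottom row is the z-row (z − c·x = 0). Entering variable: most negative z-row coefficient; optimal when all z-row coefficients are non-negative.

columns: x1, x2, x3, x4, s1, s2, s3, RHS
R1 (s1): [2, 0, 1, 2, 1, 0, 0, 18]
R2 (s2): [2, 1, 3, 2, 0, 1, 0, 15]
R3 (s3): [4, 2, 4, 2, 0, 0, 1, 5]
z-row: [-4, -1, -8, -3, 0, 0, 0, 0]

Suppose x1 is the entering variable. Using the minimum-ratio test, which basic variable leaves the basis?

Column x1 entries and ratios — s1: 18/2 = 9; s2: 15/2 = 15/2; s3: 5/4 = 5/4.
Smallest ratio is 5/4 in the row of s3, so s3 leaves.

s3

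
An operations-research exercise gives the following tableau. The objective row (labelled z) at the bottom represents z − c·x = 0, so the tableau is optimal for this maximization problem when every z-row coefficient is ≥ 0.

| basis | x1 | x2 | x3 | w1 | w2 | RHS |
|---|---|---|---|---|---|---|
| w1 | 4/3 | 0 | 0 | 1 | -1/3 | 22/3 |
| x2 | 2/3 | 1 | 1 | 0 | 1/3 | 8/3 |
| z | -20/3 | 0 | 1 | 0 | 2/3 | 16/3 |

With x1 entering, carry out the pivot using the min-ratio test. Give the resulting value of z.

32

Ratio test on column x1 — row 1: (22/3)/(4/3) = 11/2; row 2: (8/3)/(2/3) = 4. Minimum is 4 at row 2 (x2 leaves); pivot element 2/3.
Pivot on row 2; the z-row RHS becomes 16/3 − (-20/3)·4 = 32.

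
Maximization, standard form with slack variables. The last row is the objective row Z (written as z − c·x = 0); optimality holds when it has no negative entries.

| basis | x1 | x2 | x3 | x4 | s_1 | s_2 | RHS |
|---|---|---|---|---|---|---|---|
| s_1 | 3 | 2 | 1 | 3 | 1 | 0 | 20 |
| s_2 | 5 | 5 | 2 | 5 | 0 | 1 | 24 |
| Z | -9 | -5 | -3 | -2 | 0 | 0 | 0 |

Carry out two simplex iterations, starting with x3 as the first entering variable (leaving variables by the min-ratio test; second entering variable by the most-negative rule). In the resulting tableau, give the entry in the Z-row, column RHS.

Ratio test on column x3 — row 1: 20/1 = 20; row 2: 24/2 = 12. Minimum is 12 at row 2 (s_2 leaves); pivot element 2.
Divide row 2 by 2; eliminate column x3 from the other rows.
Second iteration: most negative Z-row entry is -3/2 in column x1, so x1 enters.
Ratio test on column x1 — row 1: 8/(1/2) = 16; row 2: 12/(5/2) = 24/5. Minimum is 24/5 at row 2 (x3 leaves); pivot element 5/2.
Divide row 2 by 5/2; eliminate column x1 from the other rows.
After both pivots, the entry at the Z-row, column RHS is 216/5.

216/5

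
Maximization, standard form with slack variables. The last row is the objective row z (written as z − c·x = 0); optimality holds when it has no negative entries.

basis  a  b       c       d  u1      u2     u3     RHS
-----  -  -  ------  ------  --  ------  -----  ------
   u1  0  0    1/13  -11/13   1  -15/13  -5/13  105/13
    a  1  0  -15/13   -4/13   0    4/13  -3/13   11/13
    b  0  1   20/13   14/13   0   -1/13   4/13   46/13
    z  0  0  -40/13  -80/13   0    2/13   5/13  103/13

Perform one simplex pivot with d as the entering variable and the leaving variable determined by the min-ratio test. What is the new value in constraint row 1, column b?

Ratio test on column d — row 1: entry -11/13 ≤ 0; row 2: entry -4/13 ≤ 0; row 3: (46/13)/(14/13) = 23/7. Minimum is 23/7 at row 3 (b leaves); pivot element 14/13.
Divide row 3 by 14/13; eliminate column d from the other rows.
Row 1 update in column b: 0 − (-11/13)·(13/14) = 11/14.

11/14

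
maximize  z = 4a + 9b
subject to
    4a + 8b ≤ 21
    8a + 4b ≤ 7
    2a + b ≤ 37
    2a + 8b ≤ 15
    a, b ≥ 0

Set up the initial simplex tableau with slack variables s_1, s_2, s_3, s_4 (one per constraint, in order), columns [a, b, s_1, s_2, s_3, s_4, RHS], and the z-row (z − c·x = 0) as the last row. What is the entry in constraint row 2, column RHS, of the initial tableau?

7

The RHS of constraint 2 is b_2 = 7.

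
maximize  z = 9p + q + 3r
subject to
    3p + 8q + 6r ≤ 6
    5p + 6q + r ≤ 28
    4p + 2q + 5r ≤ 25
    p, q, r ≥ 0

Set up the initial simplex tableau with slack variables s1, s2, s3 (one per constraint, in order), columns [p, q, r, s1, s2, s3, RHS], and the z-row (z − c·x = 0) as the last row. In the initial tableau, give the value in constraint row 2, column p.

Constraint 2 has coefficient 5 on p.

5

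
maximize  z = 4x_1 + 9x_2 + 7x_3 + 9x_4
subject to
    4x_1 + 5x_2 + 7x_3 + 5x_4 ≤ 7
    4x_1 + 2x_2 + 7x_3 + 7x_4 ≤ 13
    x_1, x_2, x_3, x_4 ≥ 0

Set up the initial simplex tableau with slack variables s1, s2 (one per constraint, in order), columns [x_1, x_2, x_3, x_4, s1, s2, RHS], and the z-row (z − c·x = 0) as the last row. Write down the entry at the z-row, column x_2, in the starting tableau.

-9

The z-row carries the negated objective coefficients: the x_2 entry is -9.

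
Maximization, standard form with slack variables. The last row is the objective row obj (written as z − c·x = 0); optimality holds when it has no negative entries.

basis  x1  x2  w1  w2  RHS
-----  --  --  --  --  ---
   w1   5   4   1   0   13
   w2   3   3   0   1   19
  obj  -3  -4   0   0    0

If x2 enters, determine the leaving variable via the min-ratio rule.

w1

Column x2 entries and ratios — w1: 13/4 = 13/4; w2: 19/3 = 19/3.
Smallest ratio is 13/4 in the row of w1, so w1 leaves.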